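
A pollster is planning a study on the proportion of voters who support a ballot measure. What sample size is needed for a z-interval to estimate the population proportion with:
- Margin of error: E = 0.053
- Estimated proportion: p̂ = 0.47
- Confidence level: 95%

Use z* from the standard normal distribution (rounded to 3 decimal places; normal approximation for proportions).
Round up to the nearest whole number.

Using z* for proportion z-interval (normal approximation).

For 95% confidence, z* = 1.96 (from standard normal table)

Sample size formula for proportion z-interval: n = z*²p̂(1-p̂)/E²

n = 1.96² × 0.47 × 0.53 / 0.053²
  = 3.8416 × 0.2491 / 0.002809
  = 340.6702

Round up to the nearest whole number: n = 341

341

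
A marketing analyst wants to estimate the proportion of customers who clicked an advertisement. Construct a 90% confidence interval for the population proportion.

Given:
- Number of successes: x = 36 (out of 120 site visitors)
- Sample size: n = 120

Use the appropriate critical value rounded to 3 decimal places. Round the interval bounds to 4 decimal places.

Sample proportion: p̂ = 36/120 = 0.300000

Check conditions for normal approximation:
  np̂ = 36 ≥ 10 ✓
  n(1-p̂) = 84 ≥ 10 ✓

The sample is large enough, so use a z-interval (normal approximation) for the proportion.

For 90% confidence, z* = 1.645 (from standard normal table)

Standard error: SE = √(p̂(1-p̂)/n) = √(0.300000×0.700000/120) = 0.04183300

Margin of error: E = z* × SE = 1.645 × 0.04183300 = 0.068815

Z-interval: p̂ ± E = 0.300000 ± 0.068815 = (0.231185, 0.368815)

Rounded to 4 decimal places:

(0.2312, 0.3688)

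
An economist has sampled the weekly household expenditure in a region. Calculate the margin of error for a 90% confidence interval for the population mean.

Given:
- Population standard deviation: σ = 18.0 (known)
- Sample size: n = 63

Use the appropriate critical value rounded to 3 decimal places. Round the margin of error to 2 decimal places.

The population standard deviation σ is known, so use the z-interval margin of error formula.

For 90% confidence, z* = 1.645 (from standard normal table)

Margin of error formula for z-interval: E = z* × σ/√n

E = 1.645 × 18.0/√63
  = 1.645 × 2.267787
  = 3.7305

Rounded to 2 decimal places:

3.73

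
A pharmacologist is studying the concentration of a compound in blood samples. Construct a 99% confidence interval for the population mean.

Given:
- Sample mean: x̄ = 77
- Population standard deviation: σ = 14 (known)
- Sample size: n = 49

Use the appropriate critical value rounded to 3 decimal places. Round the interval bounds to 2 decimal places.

The population standard deviation σ is known, so use a z-interval (standard normal critical value).

For 99% confidence, z* = 2.576 (from standard normal table)

Standard error: SE = σ/√n = 14/√49 = 2.000000

Margin of error: E = z* × SE = 2.576 × 2.000000 = 5.1520

Z-interval: x̄ ± E = 77 ± 5.1520 = (71.8480, 82.1520)

Rounded to 2 decimal places:

(71.85, 82.15)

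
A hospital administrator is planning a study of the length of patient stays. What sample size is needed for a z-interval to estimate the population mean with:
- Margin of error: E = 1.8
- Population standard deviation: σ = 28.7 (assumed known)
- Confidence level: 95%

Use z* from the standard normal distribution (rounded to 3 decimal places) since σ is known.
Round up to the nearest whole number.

Using z* since population σ is known (z-interval formula).

For 95% confidence, z* = 1.96 (from standard normal table)

Sample size formula for z-interval: n = (z*σ/E)²

n = (1.96 × 28.7 / 1.8)²
  = (31.251111)²
  = 976.6319

Round up to the nearest whole number: n = 977

977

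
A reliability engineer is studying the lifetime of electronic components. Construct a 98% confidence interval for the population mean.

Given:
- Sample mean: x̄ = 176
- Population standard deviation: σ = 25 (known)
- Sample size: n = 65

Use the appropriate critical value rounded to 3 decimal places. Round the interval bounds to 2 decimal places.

The population standard deviation σ is known, so use a z-interval (standard normal critical value).

For 98% confidence, z* = 2.326 (from standard normal table)

Standard error: SE = σ/√n = 25/√65 = 3.100868

Margin of error: E = z* × SE = 2.326 × 3.100868 = 7.2126

Z-interval: x̄ ± E = 176 ± 7.2126 = (168.7874, 183.2126)

Rounded to 2 decimal places:

(168.79, 183.21)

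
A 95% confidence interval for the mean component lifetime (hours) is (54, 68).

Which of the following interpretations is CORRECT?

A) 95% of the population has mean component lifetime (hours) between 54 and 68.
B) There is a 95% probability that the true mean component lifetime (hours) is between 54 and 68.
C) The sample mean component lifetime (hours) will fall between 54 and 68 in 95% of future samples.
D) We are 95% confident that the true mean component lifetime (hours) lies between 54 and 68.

A confidence interval represents our confidence in the procedure, not a probability statement about the parameter.

Key concept: If we repeated this sampling process many times and computed a 95% CI each time, about 95% of those intervals would contain the true population parameter.

For this specific interval (54, 68):
- Midpoint (point estimate): 61
- Margin of error: 7

The correct interpretation is the one stating confidence that the true parameter lies in the interval — option D.

D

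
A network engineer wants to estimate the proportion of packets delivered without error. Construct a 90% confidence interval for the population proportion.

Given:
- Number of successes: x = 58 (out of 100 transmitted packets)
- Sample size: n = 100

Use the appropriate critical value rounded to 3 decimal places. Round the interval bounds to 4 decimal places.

Sample proportion: p̂ = 58/100 = 0.580000

Check conditions for normal approximation:
  np̂ = 58 ≥ 10 ✓
  n(1-p̂) = 42 ≥ 10 ✓

The sample is large enough, so use a z-interval (normal approximation) for the proportion.

For 90% confidence, z* = 1.645 (from standard normal table)

Standard error: SE = √(p̂(1-p̂)/n) = √(0.580000×0.420000/100) = 0.04935585

Margin of error: E = z* × SE = 1.645 × 0.04935585 = 0.081190

Z-interval: p̂ ± E = 0.580000 ± 0.081190 = (0.498810, 0.661190)

Rounded to 4 decimal places:

(0.4988, 0.6612)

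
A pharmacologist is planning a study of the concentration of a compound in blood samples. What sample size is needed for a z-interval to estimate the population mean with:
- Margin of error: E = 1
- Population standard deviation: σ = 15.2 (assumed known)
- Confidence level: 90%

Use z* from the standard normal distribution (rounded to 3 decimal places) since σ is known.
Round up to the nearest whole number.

Using z* since population σ is known (z-interval formula).

For 90% confidence, z* = 1.645 (from standard normal table)

Sample size formula for z-interval: n = (z*σ/E)²

n = (1.645 × 15.2 / 1)²
  = (25.004000)²
  = 625.2000

Round up to the nearest whole number: n = 626

626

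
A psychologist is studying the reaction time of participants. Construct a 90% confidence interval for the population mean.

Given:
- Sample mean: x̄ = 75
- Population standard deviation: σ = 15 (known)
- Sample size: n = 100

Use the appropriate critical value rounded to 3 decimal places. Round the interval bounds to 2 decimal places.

The population standard deviation σ is known, so use a z-interval (standard normal critical value).

For 90% confidence, z* = 1.645 (from standard normal table)

Standard error: SE = σ/√n = 15/√100 = 1.500000

Margin of error: E = z* × SE = 1.645 × 1.500000 = 2.4675

Z-interval: x̄ ± E = 75 ± 2.4675 = (72.5325, 77.4675)

Rounded to 2 decimal places:

(72.53, 77.47)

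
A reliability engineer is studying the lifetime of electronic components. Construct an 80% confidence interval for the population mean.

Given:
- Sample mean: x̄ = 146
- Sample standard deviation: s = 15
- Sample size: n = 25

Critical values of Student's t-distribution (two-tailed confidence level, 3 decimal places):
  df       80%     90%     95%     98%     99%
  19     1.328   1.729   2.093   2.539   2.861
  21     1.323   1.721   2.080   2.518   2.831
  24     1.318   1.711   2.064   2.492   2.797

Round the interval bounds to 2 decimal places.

The population standard deviation σ is unknown (only the sample standard deviation s is given), so use a t-interval with df = n - 1 = 25 - 1 = 24.

For 80% confidence with df = 24, t* = 1.318 (from t-table)

Standard error: SE = s/√n = 15/√25 = 3.000000

Margin of error: E = t* × SE = 1.318 × 3.000000 = 3.9540

T-interval: x̄ ± E = 146 ± 3.9540 = (142.0460, 149.9540)

Rounded to 2 decimal places:

(142.05, 149.95)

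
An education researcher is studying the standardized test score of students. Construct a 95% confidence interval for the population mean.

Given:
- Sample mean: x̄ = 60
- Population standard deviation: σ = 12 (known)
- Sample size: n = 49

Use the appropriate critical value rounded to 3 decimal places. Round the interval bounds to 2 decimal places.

The population standard deviation σ is known, so use a z-interval (standard normal critical value).

For 95% confidence, z* = 1.96 (from standard normal table)

Standard error: SE = σ/√n = 12/√49 = 1.714286

Margin of error: E = z* × SE = 1.96 × 1.714286 = 3.3600

Z-interval: x̄ ± E = 60 ± 3.3600 = (56.6400, 63.3600)

Rounded to 2 decimal places:

(56.64, 63.36)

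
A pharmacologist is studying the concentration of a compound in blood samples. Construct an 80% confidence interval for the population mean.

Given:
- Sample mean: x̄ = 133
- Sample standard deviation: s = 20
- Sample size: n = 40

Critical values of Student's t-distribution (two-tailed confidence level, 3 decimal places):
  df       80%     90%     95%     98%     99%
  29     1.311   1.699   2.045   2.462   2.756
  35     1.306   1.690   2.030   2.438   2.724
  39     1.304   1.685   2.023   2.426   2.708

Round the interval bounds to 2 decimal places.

The population standard deviation σ is unknown (only the sample standard deviation s is given), so use a t-interval with df = n - 1 = 40 - 1 = 39.

For 80% confidence with df = 39, t* = 1.304 (from t-table)

Standard error: SE = s/√n = 20/√40 = 3.162278

Margin of error: E = t* × SE = 1.304 × 3.162278 = 4.1236

T-interval: x̄ ± E = 133 ± 4.1236 = (128.8764, 137.1236)

Rounded to 2 decimal places:

(128.88, 137.12)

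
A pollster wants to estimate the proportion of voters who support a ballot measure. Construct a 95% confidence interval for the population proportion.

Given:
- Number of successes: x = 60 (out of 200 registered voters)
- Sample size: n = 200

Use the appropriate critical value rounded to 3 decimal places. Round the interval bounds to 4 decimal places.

Sample proportion: p̂ = 60/200 = 0.300000

Check conditions for normal approximation:
  np̂ = 60 ≥ 10 ✓
  n(1-p̂) = 140 ≥ 10 ✓

The sample is large enough, so use a z-interval (normal approximation) for the proportion.

For 95% confidence, z* = 1.96 (from standard normal table)

Standard error: SE = √(p̂(1-p̂)/n) = √(0.300000×0.700000/200) = 0.03240370

Margin of error: E = z* × SE = 1.96 × 0.03240370 = 0.063511

Z-interval: p̂ ± E = 0.300000 ± 0.063511 = (0.236489, 0.363511)

Rounded to 4 decimal places:

(0.2365, 0.3635)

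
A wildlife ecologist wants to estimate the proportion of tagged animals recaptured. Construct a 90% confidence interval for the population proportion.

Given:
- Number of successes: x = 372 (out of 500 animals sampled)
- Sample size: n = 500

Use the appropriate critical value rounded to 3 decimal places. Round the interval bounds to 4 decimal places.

Sample proportion: p̂ = 372/500 = 0.744000

Check conditions for normal approximation:
  np̂ = 372 ≥ 10 ✓
  n(1-p̂) = 128 ≥ 10 ✓

The sample is large enough, so use a z-interval (normal approximation) for the proportion.

For 90% confidence, z* = 1.645 (from standard normal table)

Standard error: SE = √(p̂(1-p̂)/n) = √(0.744000×0.256000/500) = 0.01951738

Margin of error: E = z* × SE = 1.645 × 0.01951738 = 0.032106

Z-interval: p̂ ± E = 0.744000 ± 0.032106 = (0.711894, 0.776106)

Rounded to 4 decimal places:

(0.7119, 0.7761)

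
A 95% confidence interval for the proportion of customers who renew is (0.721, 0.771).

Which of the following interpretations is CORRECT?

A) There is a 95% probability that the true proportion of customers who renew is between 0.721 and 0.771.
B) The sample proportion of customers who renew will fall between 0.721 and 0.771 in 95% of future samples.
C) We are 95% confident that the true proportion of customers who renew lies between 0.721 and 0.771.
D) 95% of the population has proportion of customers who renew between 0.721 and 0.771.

A confidence interval represents our confidence in the procedure, not a probability statement about the parameter.

Key concept: If we repeated this sampling process many times and computed a 95% CI each time, about 95% of those intervals would contain the true population parameter.

For this specific interval (0.721, 0.771):
- Midpoint (point estimate): 0.746
- Margin of error: 0.025

The correct interpretation is the one stating confidence that the true parameter lies in the interval — option C.

C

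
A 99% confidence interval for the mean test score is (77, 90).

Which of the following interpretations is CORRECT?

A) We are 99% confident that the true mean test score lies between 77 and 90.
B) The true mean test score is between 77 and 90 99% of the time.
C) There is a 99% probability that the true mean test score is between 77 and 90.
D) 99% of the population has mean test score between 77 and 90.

A confidence interval represents our confidence in the procedure, not a probability statement about the parameter.

Key concept: If we repeated this sampling process many times and computed a 99% CI each time, about 99% of those intervals would contain the true population parameter.

For this specific interval (77, 90):
- Midpoint (point estimate): 83.5
- Margin of error: 6.5

The correct interpretation is the one stating confidence that the true parameter lies in the interval — option A.

A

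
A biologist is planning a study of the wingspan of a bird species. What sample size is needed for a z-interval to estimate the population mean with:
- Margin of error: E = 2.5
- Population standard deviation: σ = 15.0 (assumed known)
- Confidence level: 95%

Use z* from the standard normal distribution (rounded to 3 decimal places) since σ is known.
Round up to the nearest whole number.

Using z* since population σ is known (z-interval formula).

For 95% confidence, z* = 1.96 (from standard normal table)

Sample size formula for z-interval: n = (z*σ/E)²

n = (1.96 × 15.0 / 2.5)²
  = (11.760000)²
  = 138.2976

Round up to the nearest whole number: n = 139

139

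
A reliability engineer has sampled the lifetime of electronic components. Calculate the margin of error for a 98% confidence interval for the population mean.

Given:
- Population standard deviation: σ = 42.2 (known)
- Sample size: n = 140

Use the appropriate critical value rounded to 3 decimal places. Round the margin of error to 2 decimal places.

The population standard deviation σ is known, so use the z-interval margin of error formula.

For 98% confidence, z* = 2.326 (from standard normal table)

Margin of error formula for z-interval: E = z* × σ/√n

E = 2.326 × 42.2/√140
  = 2.326 × 3.566551
  = 8.2958

Rounded to 2 decimal places:

8.30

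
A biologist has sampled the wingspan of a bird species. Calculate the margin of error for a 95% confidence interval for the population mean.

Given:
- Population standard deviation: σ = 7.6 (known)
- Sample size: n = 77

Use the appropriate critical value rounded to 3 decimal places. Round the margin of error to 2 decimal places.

The population standard deviation σ is known, so use the z-interval margin of error formula.

For 95% confidence, z* = 1.96 (from standard normal table)

Margin of error formula for z-interval: E = z* × σ/√n

E = 1.96 × 7.6/√77
  = 1.96 × 0.866100
  = 1.6976

Rounded to 2 decimal places:

1.70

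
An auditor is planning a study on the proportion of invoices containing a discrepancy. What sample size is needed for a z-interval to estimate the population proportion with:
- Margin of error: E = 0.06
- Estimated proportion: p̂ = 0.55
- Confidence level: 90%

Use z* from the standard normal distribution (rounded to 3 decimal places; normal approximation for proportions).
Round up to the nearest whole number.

Using z* for proportion z-interval (normal approximation).

For 90% confidence, z* = 1.645 (from standard normal table)

Sample size formula for proportion z-interval: n = z*²p̂(1-p̂)/E²

n = 1.645² × 0.55 × 0.45 / 0.06²
  = 2.706025 × 0.2475 / 0.0036
  = 186.0392

Round up to the nearest whole number: n = 187

187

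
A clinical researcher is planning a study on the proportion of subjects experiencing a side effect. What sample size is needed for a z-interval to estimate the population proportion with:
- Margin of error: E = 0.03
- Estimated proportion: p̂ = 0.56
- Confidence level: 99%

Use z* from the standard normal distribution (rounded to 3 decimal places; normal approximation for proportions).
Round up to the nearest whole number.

Using z* for proportion z-interval (normal approximation).

For 99% confidence, z* = 2.576 (from standard normal table)

Sample size formula for proportion z-interval: n = z*²p̂(1-p̂)/E²

n = 2.576² × 0.56 × 0.44 / 0.03²
  = 6.635776 × 0.2464 / 0.0009
  = 1816.7280

Round up to the nearest whole number: n = 1817

1817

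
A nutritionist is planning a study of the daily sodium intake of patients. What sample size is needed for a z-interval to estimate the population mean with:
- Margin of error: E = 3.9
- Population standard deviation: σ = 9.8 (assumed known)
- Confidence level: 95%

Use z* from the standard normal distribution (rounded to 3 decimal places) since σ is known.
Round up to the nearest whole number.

Using z* since population σ is known (z-interval formula).

For 95% confidence, z* = 1.96 (from standard normal table)

Sample size formula for z-interval: n = (z*σ/E)²

n = (1.96 × 9.8 / 3.9)²
  = (4.925128)²
  = 24.2569

Round up to the nearest whole number: n = 25

25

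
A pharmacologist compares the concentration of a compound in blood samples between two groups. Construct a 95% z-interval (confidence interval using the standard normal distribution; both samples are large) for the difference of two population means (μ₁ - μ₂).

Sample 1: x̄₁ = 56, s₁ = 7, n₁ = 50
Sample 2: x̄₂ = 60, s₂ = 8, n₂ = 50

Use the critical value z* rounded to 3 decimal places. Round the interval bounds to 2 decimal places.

Both samples are large (n₁ = 50 ≥ 30, n₂ = 50 ≥ 30), so a z-interval for the difference of means applies.

Point estimate: x̄₁ - x̄₂ = 56 - 60 = -4

Standard error: SE = √(s₁²/n₁ + s₂²/n₂)
= √(7²/50 + 8²/50)
= √(0.980000 + 1.280000)
= 1.503330

For 95% confidence, z* = 1.96 (from standard normal table)
Margin of error: E = z* × SE = 1.96 × 1.503330 = 2.9465

Z-interval: (x̄₁ - x̄₂) ± E = -4 ± 2.9465 = (-6.9465, -1.0535)

Rounded to 2 decimal places:

(-6.95, -1.05)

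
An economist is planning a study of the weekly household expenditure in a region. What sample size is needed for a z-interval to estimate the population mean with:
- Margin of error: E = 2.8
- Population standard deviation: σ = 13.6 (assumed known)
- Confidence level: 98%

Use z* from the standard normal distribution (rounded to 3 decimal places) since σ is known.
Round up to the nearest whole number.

Using z* since population σ is known (z-interval formula).

For 98% confidence, z* = 2.326 (from standard normal table)

Sample size formula for z-interval: n = (z*σ/E)²

n = (2.326 × 13.6 / 2.8)²
  = (11.297714)²
  = 127.6383

Round up to the nearest whole number: n = 128

128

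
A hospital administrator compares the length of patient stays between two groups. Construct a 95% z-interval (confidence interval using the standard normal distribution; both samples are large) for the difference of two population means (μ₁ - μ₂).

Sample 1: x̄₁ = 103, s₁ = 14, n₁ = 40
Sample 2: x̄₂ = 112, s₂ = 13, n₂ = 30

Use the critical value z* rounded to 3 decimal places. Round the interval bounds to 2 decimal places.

Both samples are large (n₁ = 40 ≥ 30, n₂ = 30 ≥ 30), so a z-interval for the difference of means applies.

Point estimate: x̄₁ - x̄₂ = 103 - 112 = -9

Standard error: SE = √(s₁²/n₁ + s₂²/n₂)
= √(14²/40 + 13²/30)
= √(4.900000 + 5.633333)
= 3.245510

For 95% confidence, z* = 1.96 (from standard normal table)
Margin of error: E = z* × SE = 1.96 × 3.245510 = 6.3612

Z-interval: (x̄₁ - x̄₂) ± E = -9 ± 6.3612 = (-15.3612, -2.6388)

Rounded to 2 decimal places:

(-15.36, -2.64)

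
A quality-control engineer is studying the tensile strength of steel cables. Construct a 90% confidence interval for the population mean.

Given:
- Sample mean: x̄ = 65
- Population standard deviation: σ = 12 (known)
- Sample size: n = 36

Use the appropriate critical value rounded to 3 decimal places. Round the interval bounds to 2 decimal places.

The population standard deviation σ is known, so use a z-interval (standard normal critical value).

For 90% confidence, z* = 1.645 (from standard normal table)

Standard error: SE = σ/√n = 12/√36 = 2.000000

Margin of error: E = z* × SE = 1.645 × 2.000000 = 3.2900

Z-interval: x̄ ± E = 65 ± 3.2900 = (61.7100, 68.2900)

Rounded to 2 decimal places:

(61.71, 68.29)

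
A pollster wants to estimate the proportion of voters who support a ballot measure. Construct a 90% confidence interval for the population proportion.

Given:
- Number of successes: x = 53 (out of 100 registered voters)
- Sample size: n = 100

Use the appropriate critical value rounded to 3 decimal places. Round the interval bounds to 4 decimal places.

Sample proportion: p̂ = 53/100 = 0.530000

Check conditions for normal approximation:
  np̂ = 53 ≥ 10 ✓
  n(1-p̂) = 47 ≥ 10 ✓

The sample is large enough, so use a z-interval (normal approximation) for the proportion.

For 90% confidence, z* = 1.645 (from standard normal table)

Standard error: SE = √(p̂(1-p̂)/n) = √(0.530000×0.470000/100) = 0.04990992

Margin of error: E = z* × SE = 1.645 × 0.04990992 = 0.082102

Z-interval: p̂ ± E = 0.530000 ± 0.082102 = (0.447898, 0.612102)

Rounded to 4 decimal places:

(0.4479, 0.6121)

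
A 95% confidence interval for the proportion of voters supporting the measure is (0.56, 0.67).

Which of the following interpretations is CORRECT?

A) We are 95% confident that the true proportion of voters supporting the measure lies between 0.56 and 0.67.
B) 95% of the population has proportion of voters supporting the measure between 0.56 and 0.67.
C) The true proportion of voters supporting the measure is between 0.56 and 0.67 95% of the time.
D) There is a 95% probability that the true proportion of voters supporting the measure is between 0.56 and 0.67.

A confidence interval represents our confidence in the procedure, not a probability statement about the parameter.

Key concept: If we repeated this sampling process many times and computed a 95% CI each time, about 95% of those intervals would contain the true population parameter.

For this specific interval (0.56, 0.67):
- Midpoint (point estimate): 0.615
- Margin of error: 0.055

The correct interpretation is the one stating confidence that the true parameter lies in the interval — option A.

A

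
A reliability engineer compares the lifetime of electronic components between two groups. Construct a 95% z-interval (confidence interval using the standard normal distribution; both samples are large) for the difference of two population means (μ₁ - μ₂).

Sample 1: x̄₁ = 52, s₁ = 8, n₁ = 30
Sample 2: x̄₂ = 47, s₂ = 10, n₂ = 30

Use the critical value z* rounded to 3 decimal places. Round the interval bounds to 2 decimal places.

Both samples are large (n₁ = 30 ≥ 30, n₂ = 30 ≥ 30), so a z-interval for the difference of means applies.

Point estimate: x̄₁ - x̄₂ = 52 - 47 = 5

Standard error: SE = √(s₁²/n₁ + s₂²/n₂)
= √(8²/30 + 10²/30)
= √(2.133333 + 3.333333)
= 2.338090

For 95% confidence, z* = 1.96 (from standard normal table)
Margin of error: E = z* × SE = 1.96 × 2.338090 = 4.5827

Z-interval: (x̄₁ - x̄₂) ± E = 5 ± 4.5827 = (0.4173, 9.5827)

Rounded to 2 decimal places:

(0.42, 9.58)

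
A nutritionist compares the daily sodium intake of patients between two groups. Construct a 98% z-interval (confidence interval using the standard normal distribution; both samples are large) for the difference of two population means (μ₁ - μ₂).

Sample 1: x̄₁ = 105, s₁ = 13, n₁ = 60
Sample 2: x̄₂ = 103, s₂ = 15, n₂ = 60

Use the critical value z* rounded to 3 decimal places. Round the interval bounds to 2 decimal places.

Both samples are large (n₁ = 60 ≥ 30, n₂ = 60 ≥ 30), so a z-interval for the difference of means applies.

Point estimate: x̄₁ - x̄₂ = 105 - 103 = 2

Standard error: SE = √(s₁²/n₁ + s₂²/n₂)
= √(13²/60 + 15²/60)
= √(2.816667 + 3.750000)
= 2.562551

For 98% confidence, z* = 2.326 (from standard normal table)
Margin of error: E = z* × SE = 2.326 × 2.562551 = 5.9605

Z-interval: (x̄₁ - x̄₂) ± E = 2 ± 5.9605 = (-3.9605, 7.9605)

Rounded to 2 decimal places:

(-3.96, 7.96)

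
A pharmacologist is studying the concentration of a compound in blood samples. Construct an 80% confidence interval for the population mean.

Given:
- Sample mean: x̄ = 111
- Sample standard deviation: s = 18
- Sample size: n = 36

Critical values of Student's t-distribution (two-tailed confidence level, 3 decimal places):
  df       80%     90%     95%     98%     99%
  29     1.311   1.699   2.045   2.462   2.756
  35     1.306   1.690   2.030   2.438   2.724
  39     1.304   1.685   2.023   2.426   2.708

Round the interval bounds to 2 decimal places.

The population standard deviation σ is unknown (only the sample standard deviation s is given), so use a t-interval with df = n - 1 = 36 - 1 = 35.

For 80% confidence with df = 35, t* = 1.306 (from t-table)

Standard error: SE = s/√n = 18/√36 = 3.000000

Margin of error: E = t* × SE = 1.306 × 3.000000 = 3.9180

T-interval: x̄ ± E = 111 ± 3.9180 = (107.0820, 114.9180)

Rounded to 2 decimal places:

(107.08, 114.92)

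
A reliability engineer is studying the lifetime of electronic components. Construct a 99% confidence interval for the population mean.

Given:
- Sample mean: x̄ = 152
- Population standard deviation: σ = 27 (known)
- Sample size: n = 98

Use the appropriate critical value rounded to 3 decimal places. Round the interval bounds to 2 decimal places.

The population standard deviation σ is known, so use a z-interval (standard normal critical value).

For 99% confidence, z* = 2.576 (from standard normal table)

Standard error: SE = σ/√n = 27/√98 = 2.727412

Margin of error: E = z* × SE = 2.576 × 2.727412 = 7.0258

Z-interval: x̄ ± E = 152 ± 7.0258 = (144.9742, 159.0258)

Rounded to 2 decimal places:

(144.97, 159.03)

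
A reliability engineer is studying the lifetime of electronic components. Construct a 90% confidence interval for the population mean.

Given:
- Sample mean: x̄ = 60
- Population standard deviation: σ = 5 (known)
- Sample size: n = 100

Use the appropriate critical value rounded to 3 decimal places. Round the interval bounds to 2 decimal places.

The population standard deviation σ is known, so use a z-interval (standard normal critical value).

For 90% confidence, z* = 1.645 (from standard normal table)

Standard error: SE = σ/√n = 5/√100 = 0.500000

Margin of error: E = z* × SE = 1.645 × 0.500000 = 0.8225

Z-interval: x̄ ± E = 60 ± 0.8225 = (59.1775, 60.8225)

Rounded to 2 decimal places:

(59.18, 60.82)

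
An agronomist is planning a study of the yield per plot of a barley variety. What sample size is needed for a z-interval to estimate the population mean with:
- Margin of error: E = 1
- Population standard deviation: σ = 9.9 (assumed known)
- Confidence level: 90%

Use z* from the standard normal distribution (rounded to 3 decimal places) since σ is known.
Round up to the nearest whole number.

Using z* since population σ is known (z-interval formula).

For 90% confidence, z* = 1.645 (from standard normal table)

Sample size formula for z-interval: n = (z*σ/E)²

n = (1.645 × 9.9 / 1)²
  = (16.285500)²
  = 265.2175

Round up to the nearest whole number: n = 266

266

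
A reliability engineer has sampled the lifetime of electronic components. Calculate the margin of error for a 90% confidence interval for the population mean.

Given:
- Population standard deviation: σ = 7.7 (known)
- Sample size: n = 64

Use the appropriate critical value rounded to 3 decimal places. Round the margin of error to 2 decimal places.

The population standard deviation σ is known, so use the z-interval margin of error formula.

For 90% confidence, z* = 1.645 (from standard normal table)

Margin of error formula for z-interval: E = z* × σ/√n

E = 1.645 × 7.7/√64
  = 1.645 × 0.962500
  = 1.5833

Rounded to 2 decimal places:

1.58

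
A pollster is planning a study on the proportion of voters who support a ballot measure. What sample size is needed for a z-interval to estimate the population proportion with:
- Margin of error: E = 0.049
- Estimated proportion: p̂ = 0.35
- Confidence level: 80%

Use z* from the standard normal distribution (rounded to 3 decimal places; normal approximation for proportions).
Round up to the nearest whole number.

Using z* for proportion z-interval (normal approximation).

For 80% confidence, z* = 1.282 (from standard normal table)

Sample size formula for proportion z-interval: n = z*²p̂(1-p̂)/E²

n = 1.282² × 0.35 × 0.65 / 0.049²
  = 1.643524 × 0.2275 / 0.002401
  = 155.7275

Round up to the nearest whole number: n = 156

156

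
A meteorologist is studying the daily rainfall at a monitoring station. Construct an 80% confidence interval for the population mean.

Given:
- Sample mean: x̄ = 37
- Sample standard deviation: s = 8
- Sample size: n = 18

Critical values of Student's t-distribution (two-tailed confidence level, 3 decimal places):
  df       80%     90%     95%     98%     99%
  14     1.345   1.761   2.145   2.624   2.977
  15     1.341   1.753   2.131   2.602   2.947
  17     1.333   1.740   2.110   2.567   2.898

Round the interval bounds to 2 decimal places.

The population standard deviation σ is unknown (only the sample standard deviation s is given), so use a t-interval with df = n - 1 = 18 - 1 = 17.

For 80% confidence with df = 17, t* = 1.333 (from t-table)

Standard error: SE = s/√n = 8/√18 = 1.885618

Margin of error: E = t* × SE = 1.333 × 1.885618 = 2.5135

T-interval: x̄ ± E = 37 ± 2.5135 = (34.4865, 39.5135)

Rounded to 2 decimal places:

(34.49, 39.51)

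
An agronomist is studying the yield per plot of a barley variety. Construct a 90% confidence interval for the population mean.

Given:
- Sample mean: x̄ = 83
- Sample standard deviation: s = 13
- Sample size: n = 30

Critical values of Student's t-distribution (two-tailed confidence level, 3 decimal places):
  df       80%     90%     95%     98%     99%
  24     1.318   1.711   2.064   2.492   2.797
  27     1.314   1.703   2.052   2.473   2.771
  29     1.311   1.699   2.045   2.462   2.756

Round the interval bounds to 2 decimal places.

The population standard deviation σ is unknown (only the sample standard deviation s is given), so use a t-interval with df = n - 1 = 30 - 1 = 29.

For 90% confidence with df = 29, t* = 1.699 (from t-table)

Standard error: SE = s/√n = 13/√30 = 2.373464

Margin of error: E = t* × SE = 1.699 × 2.373464 = 4.0325

T-interval: x̄ ± E = 83 ± 4.0325 = (78.9675, 87.0325)

Rounded to 2 decimal places:

(78.97, 87.03)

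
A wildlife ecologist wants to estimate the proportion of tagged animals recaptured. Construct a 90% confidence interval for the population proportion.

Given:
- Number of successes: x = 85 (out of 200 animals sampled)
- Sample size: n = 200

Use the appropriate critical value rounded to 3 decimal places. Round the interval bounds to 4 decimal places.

Sample proportion: p̂ = 85/200 = 0.425000

Check conditions for normal approximation:
  np̂ = 85 ≥ 10 ✓
  n(1-p̂) = 115 ≥ 10 ✓

The sample is large enough, so use a z-interval (normal approximation) for the proportion.

For 90% confidence, z* = 1.645 (from standard normal table)

Standard error: SE = √(p̂(1-p̂)/n) = √(0.425000×0.575000/200) = 0.03495533

Margin of error: E = z* × SE = 1.645 × 0.03495533 = 0.057502

Z-interval: p̂ ± E = 0.425000 ± 0.057502 = (0.367498, 0.482502)

Rounded to 4 decimal places:

(0.3675, 0.4825)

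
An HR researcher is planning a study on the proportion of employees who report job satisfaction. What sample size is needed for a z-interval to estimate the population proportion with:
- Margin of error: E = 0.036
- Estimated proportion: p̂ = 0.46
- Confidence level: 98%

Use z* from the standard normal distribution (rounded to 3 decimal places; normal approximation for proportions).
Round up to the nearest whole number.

Using z* for proportion z-interval (normal approximation).

For 98% confidence, z* = 2.326 (from standard normal table)

Sample size formula for proportion z-interval: n = z*²p̂(1-p̂)/E²

n = 2.326² × 0.46 × 0.54 / 0.036²
  = 5.410276 × 0.2484 / 0.001296
  = 1036.9696

Round up to the nearest whole number: n = 1037

1037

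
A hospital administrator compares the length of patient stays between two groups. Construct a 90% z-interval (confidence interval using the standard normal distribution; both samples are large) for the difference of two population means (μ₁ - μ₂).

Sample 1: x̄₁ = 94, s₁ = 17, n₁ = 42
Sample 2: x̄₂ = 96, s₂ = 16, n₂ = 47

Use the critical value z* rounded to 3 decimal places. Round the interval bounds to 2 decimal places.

Both samples are large (n₁ = 42 ≥ 30, n₂ = 47 ≥ 30), so a z-interval for the difference of means applies.

Point estimate: x̄₁ - x̄₂ = 94 - 96 = -2

Standard error: SE = √(s₁²/n₁ + s₂²/n₂)
= √(17²/42 + 16²/47)
= √(6.880952 + 5.446809)
= 3.511091

For 90% confidence, z* = 1.645 (from standard normal table)
Margin of error: E = z* × SE = 1.645 × 3.511091 = 5.7757

Z-interval: (x̄₁ - x̄₂) ± E = -2 ± 5.7757 = (-7.7757, 3.7757)

Rounded to 2 decimal places:

(-7.78, 3.78)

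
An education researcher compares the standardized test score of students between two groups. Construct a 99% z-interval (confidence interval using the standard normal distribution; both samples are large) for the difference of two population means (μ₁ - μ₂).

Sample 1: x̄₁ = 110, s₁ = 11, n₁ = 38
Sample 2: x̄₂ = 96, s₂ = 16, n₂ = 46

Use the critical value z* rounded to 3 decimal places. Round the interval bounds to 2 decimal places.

Both samples are large (n₁ = 38 ≥ 30, n₂ = 46 ≥ 30), so a z-interval for the difference of means applies.

Point estimate: x̄₁ - x̄₂ = 110 - 96 = 14

Standard error: SE = √(s₁²/n₁ + s₂²/n₂)
= √(11²/38 + 16²/46)
= √(3.184211 + 5.565217)
= 2.957943

For 99% confidence, z* = 2.576 (from standard normal table)
Margin of error: E = z* × SE = 2.576 × 2.957943 = 7.6197

Z-interval: (x̄₁ - x̄₂) ± E = 14 ± 7.6197 = (6.3803, 21.6197)

Rounded to 2 decimal places:

(6.38, 21.62)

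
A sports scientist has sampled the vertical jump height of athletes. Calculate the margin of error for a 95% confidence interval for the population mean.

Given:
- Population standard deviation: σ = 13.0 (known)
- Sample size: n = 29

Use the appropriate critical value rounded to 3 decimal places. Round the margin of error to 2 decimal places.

The population standard deviation σ is known, so use the z-interval margin of error formula.

For 95% confidence, z* = 1.96 (from standard normal table)

Margin of error formula for z-interval: E = z* × σ/√n

E = 1.96 × 13.0/√29
  = 1.96 × 2.414039
  = 4.7315

Rounded to 2 decimal places:

4.73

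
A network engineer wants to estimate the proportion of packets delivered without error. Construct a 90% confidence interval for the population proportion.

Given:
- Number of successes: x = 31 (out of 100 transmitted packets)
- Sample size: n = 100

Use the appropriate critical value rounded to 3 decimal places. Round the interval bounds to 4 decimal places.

Sample proportion: p̂ = 31/100 = 0.310000

Check conditions for normal approximation:
  np̂ = 31 ≥ 10 ✓
  n(1-p̂) = 69 ≥ 10 ✓

The sample is large enough, so use a z-interval (normal approximation) for the proportion.

For 90% confidence, z* = 1.645 (from standard normal table)

Standard error: SE = √(p̂(1-p̂)/n) = √(0.310000×0.690000/100) = 0.04624932

Margin of error: E = z* × SE = 1.645 × 0.04624932 = 0.076080

Z-interval: p̂ ± E = 0.310000 ± 0.076080 = (0.233920, 0.386080)

Rounded to 4 decimal places:

(0.2339, 0.3861)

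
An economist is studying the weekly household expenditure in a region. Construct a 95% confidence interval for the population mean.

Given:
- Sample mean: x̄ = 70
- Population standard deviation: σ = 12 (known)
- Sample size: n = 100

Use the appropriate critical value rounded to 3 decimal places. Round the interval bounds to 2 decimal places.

The population standard deviation σ is known, so use a z-interval (standard normal critical value).

For 95% confidence, z* = 1.96 (from standard normal table)

Standard error: SE = σ/√n = 12/√100 = 1.200000

Margin of error: E = z* × SE = 1.96 × 1.200000 = 2.3520

Z-interval: x̄ ± E = 70 ± 2.3520 = (67.6480, 72.3520)

Rounded to 2 decimal places:

(67.65, 72.35)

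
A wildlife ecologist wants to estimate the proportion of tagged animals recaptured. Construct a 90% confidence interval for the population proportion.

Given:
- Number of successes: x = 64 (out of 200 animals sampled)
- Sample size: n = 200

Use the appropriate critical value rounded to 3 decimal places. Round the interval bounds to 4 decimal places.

Sample proportion: p̂ = 64/200 = 0.320000

Check conditions for normal approximation:
  np̂ = 64 ≥ 10 ✓
  n(1-p̂) = 136 ≥ 10 ✓

The sample is large enough, so use a z-interval (normal approximation) for the proportion.

For 90% confidence, z* = 1.645 (from standard normal table)

Standard error: SE = √(p̂(1-p̂)/n) = √(0.320000×0.680000/200) = 0.03298485

Margin of error: E = z* × SE = 1.645 × 0.03298485 = 0.054260

Z-interval: p̂ ± E = 0.320000 ± 0.054260 = (0.265740, 0.374260)

Rounded to 4 decimal places:

(0.2657, 0.3743)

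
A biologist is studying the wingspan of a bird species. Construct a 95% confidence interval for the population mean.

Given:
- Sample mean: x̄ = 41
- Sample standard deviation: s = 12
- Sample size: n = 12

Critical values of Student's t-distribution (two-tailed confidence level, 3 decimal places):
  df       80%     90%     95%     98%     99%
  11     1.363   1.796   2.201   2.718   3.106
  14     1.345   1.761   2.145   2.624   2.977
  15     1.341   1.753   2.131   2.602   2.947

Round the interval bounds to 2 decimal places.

The population standard deviation σ is unknown (only the sample standard deviation s is given), so use a t-interval with df = n - 1 = 12 - 1 = 11.

For 95% confidence with df = 11, t* = 2.201 (from t-table)

Standard error: SE = s/√n = 12/√12 = 3.464102

Margin of error: E = t* × SE = 2.201 × 3.464102 = 7.6245

T-interval: x̄ ± E = 41 ± 7.6245 = (33.3755, 48.6245)

Rounded to 2 decimal places:

(33.38, 48.62)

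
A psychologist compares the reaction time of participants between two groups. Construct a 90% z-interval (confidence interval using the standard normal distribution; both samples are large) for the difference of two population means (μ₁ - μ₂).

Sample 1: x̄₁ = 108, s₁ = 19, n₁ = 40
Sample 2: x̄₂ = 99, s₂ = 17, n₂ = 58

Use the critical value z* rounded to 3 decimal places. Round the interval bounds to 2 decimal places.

Both samples are large (n₁ = 40 ≥ 30, n₂ = 58 ≥ 30), so a z-interval for the difference of means applies.

Point estimate: x̄₁ - x̄₂ = 108 - 99 = 9

Standard error: SE = √(s₁²/n₁ + s₂²/n₂)
= √(19²/40 + 17²/58)
= √(9.025000 + 4.982759)
= 3.742694

For 90% confidence, z* = 1.645 (from standard normal table)
Margin of error: E = z* × SE = 1.645 × 3.742694 = 6.1567

Z-interval: (x̄₁ - x̄₂) ± E = 9 ± 6.1567 = (2.8433, 15.1567)

Rounded to 2 decimal places:

(2.84, 15.16)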